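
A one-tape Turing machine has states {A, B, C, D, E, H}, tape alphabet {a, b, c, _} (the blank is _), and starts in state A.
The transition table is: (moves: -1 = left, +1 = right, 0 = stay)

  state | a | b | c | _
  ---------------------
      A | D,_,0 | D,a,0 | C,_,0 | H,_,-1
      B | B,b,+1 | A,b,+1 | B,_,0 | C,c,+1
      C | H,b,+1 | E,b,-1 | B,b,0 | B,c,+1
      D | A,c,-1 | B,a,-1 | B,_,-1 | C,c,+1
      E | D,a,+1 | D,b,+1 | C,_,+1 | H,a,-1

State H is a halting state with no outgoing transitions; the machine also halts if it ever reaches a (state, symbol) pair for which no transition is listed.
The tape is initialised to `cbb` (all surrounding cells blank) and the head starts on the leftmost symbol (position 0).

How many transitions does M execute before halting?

state=A head=0 tape=[c]bb_   (A,c)→(C,_,0)
state=C head=0 tape=[_]bb_   (C,_)→(B,c,+1)
state=B head=1 tape=c[b]b_   (B,b)→(A,b,+1)
state=A head=2 tape=cb[b]_   (A,b)→(D,a,0)
state=D head=2 tape=cb[a]_   (D,a)→(A,c,-1)
state=A head=1 tape=c[b]c_   (A,b)→(D,a,0)
state=D head=1 tape=c[a]c_   (D,a)→(A,c,-1)
state=A head=0 tape=[c]cc_   (A,c)→(C,_,0)
state=C head=0 tape=[_]cc_   (C,_)→(B,c,+1)
state=B head=1 tape=c[c]c_   (B,c)→(B,_,0)
state=B head=1 tape=c[_]c_   (B,_)→(C,c,+1)
state=C head=2 tape=cc[c]_   (C,c)→(B,b,0)
state=B head=2 tape=cc[b]_   (B,b)→(A,b,+1)
state=A head=3 tape=ccb[_]   (A,_)→(H,_,-1)
state=H head=2 tape=cc[b]_
M halts after 14 transitions.

14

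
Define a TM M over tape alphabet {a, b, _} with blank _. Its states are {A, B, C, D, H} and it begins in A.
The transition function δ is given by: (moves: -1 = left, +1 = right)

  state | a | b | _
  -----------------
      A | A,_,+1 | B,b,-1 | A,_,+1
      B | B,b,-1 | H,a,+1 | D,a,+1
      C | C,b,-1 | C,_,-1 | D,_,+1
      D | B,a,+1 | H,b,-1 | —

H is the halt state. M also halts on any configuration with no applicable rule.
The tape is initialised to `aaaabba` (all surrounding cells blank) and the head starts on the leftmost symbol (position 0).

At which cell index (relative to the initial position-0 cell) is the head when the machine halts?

A | [a]aaabba   read a → write _, move +1, go to A
A | _[a]aabba   read a → write _, move +1, go to A
A | __[a]abba   read a → write _, move +1, go to A
A | ___[a]bba   read a → write _, move +1, go to A
A | ____[b]ba   read b → write b, move -1, go to B
B | ___[_]bba   read _ → write a, move +1, go to D
D | ___a[b]ba   read b → write b, move -1, go to H
H | ___[a]bba
At halt the head is at cell 3.

3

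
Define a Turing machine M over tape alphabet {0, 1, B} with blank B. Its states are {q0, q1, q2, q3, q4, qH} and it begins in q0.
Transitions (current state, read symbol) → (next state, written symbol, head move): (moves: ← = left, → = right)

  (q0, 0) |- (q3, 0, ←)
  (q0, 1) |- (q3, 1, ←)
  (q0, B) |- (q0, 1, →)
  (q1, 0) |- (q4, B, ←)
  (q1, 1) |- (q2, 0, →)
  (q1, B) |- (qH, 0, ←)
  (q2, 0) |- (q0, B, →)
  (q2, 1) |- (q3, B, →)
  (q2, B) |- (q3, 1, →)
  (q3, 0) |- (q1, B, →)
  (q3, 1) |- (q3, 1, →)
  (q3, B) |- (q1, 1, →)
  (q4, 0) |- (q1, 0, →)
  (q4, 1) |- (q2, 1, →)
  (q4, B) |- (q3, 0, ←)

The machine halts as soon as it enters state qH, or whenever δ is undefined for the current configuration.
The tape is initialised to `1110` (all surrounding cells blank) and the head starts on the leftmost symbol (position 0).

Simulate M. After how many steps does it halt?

7

q0 | B[1]110B   read 1 → write 1, move ←, go to q3
q3 | [B]1110B   read B → write 1, move →, go to q1
q1 | 1[1]110B   read 1 → write 0, move →, go to q2
q2 | 10[1]10B   read 1 → write B, move →, go to q3
q3 | 10B[1]0B   read 1 → write 1, move →, go to q3
q3 | 10B1[0]B   read 0 → write B, move →, go to q1
q1 | 10B1B[B]   read B → write 0, move ←, go to qH
qH | 10B1[B]0
M halts after 7 transitions.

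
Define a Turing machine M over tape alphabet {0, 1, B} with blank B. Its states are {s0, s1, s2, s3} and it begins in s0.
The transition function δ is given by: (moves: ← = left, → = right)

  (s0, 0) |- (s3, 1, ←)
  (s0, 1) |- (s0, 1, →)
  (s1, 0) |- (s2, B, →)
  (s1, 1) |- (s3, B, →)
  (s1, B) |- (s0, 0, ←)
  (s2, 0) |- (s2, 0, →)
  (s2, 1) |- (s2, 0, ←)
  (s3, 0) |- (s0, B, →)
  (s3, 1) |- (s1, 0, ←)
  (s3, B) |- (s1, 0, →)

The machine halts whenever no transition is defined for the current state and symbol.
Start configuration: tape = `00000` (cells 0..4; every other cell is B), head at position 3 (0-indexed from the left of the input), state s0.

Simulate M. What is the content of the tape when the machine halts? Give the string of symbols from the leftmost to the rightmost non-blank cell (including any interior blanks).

state=s0 head=3 tape=B000[0]0   (s0,0)→(s3,1,←)
state=s3 head=2 tape=B00[0]10   (s3,0)→(s0,B,→)
state=s0 head=3 tape=B00B[1]0   (s0,1)→(s0,1,→)
state=s0 head=4 tape=B00B1[0]   (s0,0)→(s3,1,←)
state=s3 head=3 tape=B00B[1]1   (s3,1)→(s1,0,←)
state=s1 head=2 tape=B00[B]01   (s1,B)→(s0,0,←)
state=s0 head=1 tape=B0[0]001   (s0,0)→(s3,1,←)
state=s3 head=0 tape=B[0]1001   (s3,0)→(s0,B,→)
state=s0 head=1 tape=BB[1]001   (s0,1)→(s0,1,→)
state=s0 head=2 tape=BB1[0]01   (s0,0)→(s3,1,←)
state=s3 head=1 tape=BB[1]101   (s3,1)→(s1,0,←)
state=s1 head=0 tape=B[B]0101   (s1,B)→(s0,0,←)
state=s0 head=-1 tape=[B]00101
The non-blank tape span at halt is 00101.

00101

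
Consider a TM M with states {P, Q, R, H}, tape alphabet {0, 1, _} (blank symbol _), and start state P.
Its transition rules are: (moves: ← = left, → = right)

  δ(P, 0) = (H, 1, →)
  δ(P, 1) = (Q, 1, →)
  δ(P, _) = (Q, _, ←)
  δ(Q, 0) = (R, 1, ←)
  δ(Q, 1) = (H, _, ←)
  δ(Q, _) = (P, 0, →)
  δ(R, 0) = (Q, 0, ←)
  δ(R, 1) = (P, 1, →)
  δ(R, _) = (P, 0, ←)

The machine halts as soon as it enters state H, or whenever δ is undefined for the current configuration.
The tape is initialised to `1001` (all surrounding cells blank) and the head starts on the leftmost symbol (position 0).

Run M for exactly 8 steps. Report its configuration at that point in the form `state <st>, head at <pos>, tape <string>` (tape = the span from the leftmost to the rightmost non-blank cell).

P | [1]001   read 1 → write 1, move →, go to Q
Q | 1[0]01   read 0 → write 1, move ←, go to R
R | [1]101   read 1 → write 1, move →, go to P
P | 1[1]01   read 1 → write 1, move →, go to Q
Q | 11[0]1   read 0 → write 1, move ←, go to R
R | 1[1]11   read 1 → write 1, move →, go to P
P | 11[1]1   read 1 → write 1, move →, go to Q
Q | 111[1]   read 1 → write _, move ←, go to H
H | 11[1]_
After 8 steps: state H, head at 2, tape 111.

state H, head at 2, tape 111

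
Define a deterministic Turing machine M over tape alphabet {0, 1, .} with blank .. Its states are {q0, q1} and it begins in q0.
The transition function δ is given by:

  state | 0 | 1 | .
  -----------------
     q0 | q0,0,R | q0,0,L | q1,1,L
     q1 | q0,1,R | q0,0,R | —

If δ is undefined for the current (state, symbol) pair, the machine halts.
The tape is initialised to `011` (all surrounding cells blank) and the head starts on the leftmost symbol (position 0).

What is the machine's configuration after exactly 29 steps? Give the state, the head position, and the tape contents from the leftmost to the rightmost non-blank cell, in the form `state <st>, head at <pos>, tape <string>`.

state=q0 head=0 tape=[0]11....   (q0,0)→(q0,0,R)
state=q0 head=1 tape=0[1]1....   (q0,1)→(q0,0,L)
state=q0 head=0 tape=[0]01....   (q0,0)→(q0,0,R)
state=q0 head=1 tape=0[0]1....   (q0,0)→(q0,0,R)
state=q0 head=2 tape=00[1]....   (q0,1)→(q0,0,L)
state=q0 head=1 tape=0[0]0....   (q0,0)→(q0,0,R)
state=q0 head=2 tape=00[0]....   (q0,0)→(q0,0,R)
state=q0 head=3 tape=000[.]...   (q0,.)→(q1,1,L)
state=q1 head=2 tape=00[0]1...   (q1,0)→(q0,1,R)
state=q0 head=3 tape=001[1]...   (q0,1)→(q0,0,L)
state=q0 head=2 tape=00[1]0...   (q0,1)→(q0,0,L)
state=q0 head=1 tape=0[0]00...   (q0,0)→(q0,0,R)
state=q0 head=2 tape=00[0]0...   (q0,0)→(q0,0,R)
state=q0 head=3 tape=000[0]...   (q0,0)→(q0,0,R)
state=q0 head=4 tape=0000[.]..   (q0,.)→(q1,1,L)
state=q1 head=3 tape=000[0]1..   (q1,0)→(q0,1,R)
state=q0 head=4 tape=0001[1]..   (q0,1)→(q0,0,L)
state=q0 head=3 tape=000[1]0..   (q0,1)→(q0,0,L)
state=q0 head=2 tape=00[0]00..   (q0,0)→(q0,0,R)
state=q0 head=3 tape=000[0]0..   (q0,0)→(q0,0,R)
state=q0 head=4 tape=0000[0]..   (q0,0)→(q0,0,R)
state=q0 head=5 tape=00000[.].   (q0,.)→(q1,1,L)
state=q1 head=4 tape=0000[0]1.   (q1,0)→(q0,1,R)
state=q0 head=5 tape=00001[1].   (q0,1)→(q0,0,L)
state=q0 head=4 tape=0000[1]0.   (q0,1)→(q0,0,L)
state=q0 head=3 tape=000[0]00.   (q0,0)→(q0,0,R)
state=q0 head=4 tape=0000[0]0.   (q0,0)→(q0,0,R)
state=q0 head=5 tape=00000[0].   (q0,0)→(q0,0,R)
state=q0 head=6 tape=000000[.]   (q0,.)→(q1,1,L)
state=q1 head=5 tape=00000[0]1
After 29 steps: state q1, head at 5, tape 0000001.

state q1, head at 5, tape 0000001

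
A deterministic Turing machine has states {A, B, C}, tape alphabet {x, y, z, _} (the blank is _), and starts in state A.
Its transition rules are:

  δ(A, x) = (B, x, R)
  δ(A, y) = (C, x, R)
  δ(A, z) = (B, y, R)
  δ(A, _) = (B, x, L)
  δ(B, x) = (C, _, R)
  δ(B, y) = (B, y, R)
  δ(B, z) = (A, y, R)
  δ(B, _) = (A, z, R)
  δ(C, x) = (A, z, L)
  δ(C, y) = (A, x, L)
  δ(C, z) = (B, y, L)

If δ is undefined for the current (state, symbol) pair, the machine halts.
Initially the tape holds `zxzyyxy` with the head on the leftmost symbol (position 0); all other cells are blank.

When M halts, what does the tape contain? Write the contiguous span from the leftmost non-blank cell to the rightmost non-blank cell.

state=A head=0 tape=[z]xzyyxy__   (A,z)→(B,y,R)
state=B head=1 tape=y[x]zyyxy__   (B,x)→(C,_,R)
state=C head=2 tape=y_[z]yyxy__   (C,z)→(B,y,L)
state=B head=1 tape=y[_]yyyxy__   (B,_)→(A,z,R)
state=A head=2 tape=yz[y]yyxy__   (A,y)→(C,x,R)
state=C head=3 tape=yzx[y]yxy__   (C,y)→(A,x,L)
state=A head=2 tape=yz[x]xyxy__   (A,x)→(B,x,R)
state=B head=3 tape=yzx[x]yxy__   (B,x)→(C,_,R)
state=C head=4 tape=yzx_[y]xy__   (C,y)→(A,x,L)
state=A head=3 tape=yzx[_]xxy__   (A,_)→(B,x,L)
state=B head=2 tape=yz[x]xxxy__   (B,x)→(C,_,R)
state=C head=3 tape=yz_[x]xxy__   (C,x)→(A,z,L)
state=A head=2 tape=yz[_]zxxy__   (A,_)→(B,x,L)
state=B head=1 tape=y[z]xzxxy__   (B,z)→(A,y,R)
state=A head=2 tape=yy[x]zxxy__   (A,x)→(B,x,R)
state=B head=3 tape=yyx[z]xxy__   (B,z)→(A,y,R)
state=A head=4 tape=yyxy[x]xy__   (A,x)→(B,x,R)
state=B head=5 tape=yyxyx[x]y__   (B,x)→(C,_,R)
state=C head=6 tape=yyxyx_[y]__   (C,y)→(A,x,L)
state=A head=5 tape=yyxyx[_]x__   (A,_)→(B,x,L)
state=B head=4 tape=yyxy[x]xx__   (B,x)→(C,_,R)
state=C head=5 tape=yyxy_[x]x__   (C,x)→(A,z,L)
state=A head=4 tape=yyxy[_]zx__   (A,_)→(B,x,L)
state=B head=3 tape=yyx[y]xzx__   (B,y)→(B,y,R)
state=B head=4 tape=yyxy[x]zx__   (B,x)→(C,_,R)
state=C head=5 tape=yyxy_[z]x__   (C,z)→(B,y,L)
state=B head=4 tape=yyxy[_]yx__   (B,_)→(A,z,R)
state=A head=5 tape=yyxyz[y]x__   (A,y)→(C,x,R)
state=C head=6 tape=yyxyzx[x]__   (C,x)→(A,z,L)
state=A head=5 tape=yyxyz[x]z__   (A,x)→(B,x,R)
state=B head=6 tape=yyxyzx[z]__   (B,z)→(A,y,R)
state=A head=7 tape=yyxyzxy[_]_   (A,_)→(B,x,L)
state=B head=6 tape=yyxyzx[y]x_   (B,y)→(B,y,R)
state=B head=7 tape=yyxyzxy[x]_   (B,x)→(C,_,R)
state=C head=8 tape=yyxyzxy_[_]
The non-blank tape span at halt is yyxyzxy.

yyxyzxy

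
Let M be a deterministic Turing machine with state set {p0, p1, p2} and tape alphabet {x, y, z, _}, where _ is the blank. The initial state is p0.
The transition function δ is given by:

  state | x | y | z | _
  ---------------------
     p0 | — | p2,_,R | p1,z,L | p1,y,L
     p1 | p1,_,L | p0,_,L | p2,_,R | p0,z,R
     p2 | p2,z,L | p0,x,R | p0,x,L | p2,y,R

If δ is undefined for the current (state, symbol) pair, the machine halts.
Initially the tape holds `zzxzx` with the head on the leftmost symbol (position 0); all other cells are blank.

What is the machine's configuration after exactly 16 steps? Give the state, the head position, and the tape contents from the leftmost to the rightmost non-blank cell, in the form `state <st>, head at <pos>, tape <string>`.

state p2, head at 0, tape z_xzxzx

state=p0 head=0 tape=__[z]zxzx   (p0,z)→(p1,z,L)
state=p1 head=-1 tape=_[_]zzxzx   (p1,_)→(p0,z,R)
state=p0 head=0 tape=_z[z]zxzx   (p0,z)→(p1,z,L)
state=p1 head=-1 tape=_[z]zzxzx   (p1,z)→(p2,_,R)
state=p2 head=0 tape=__[z]zxzx   (p2,z)→(p0,x,L)
state=p0 head=-1 tape=_[_]xzxzx   (p0,_)→(p1,y,L)
state=p1 head=-2 tape=[_]yxzxzx   (p1,_)→(p0,z,R)
state=p0 head=-1 tape=z[y]xzxzx   (p0,y)→(p2,_,R)
state=p2 head=0 tape=z_[x]zxzx   (p2,x)→(p2,z,L)
state=p2 head=-1 tape=z[_]zzxzx   (p2,_)→(p2,y,R)
state=p2 head=0 tape=zy[z]zxzx   (p2,z)→(p0,x,L)
state=p0 head=-1 tape=z[y]xzxzx   (p0,y)→(p2,_,R)
state=p2 head=0 tape=z_[x]zxzx   (p2,x)→(p2,z,L)
state=p2 head=-1 tape=z[_]zzxzx   (p2,_)→(p2,y,R)
state=p2 head=0 tape=zy[z]zxzx   (p2,z)→(p0,x,L)
state=p0 head=-1 tape=z[y]xzxzx   (p0,y)→(p2,_,R)
state=p2 head=0 tape=z_[x]zxzx
After 16 steps: state p2, head at 0, tape z_xzxzx.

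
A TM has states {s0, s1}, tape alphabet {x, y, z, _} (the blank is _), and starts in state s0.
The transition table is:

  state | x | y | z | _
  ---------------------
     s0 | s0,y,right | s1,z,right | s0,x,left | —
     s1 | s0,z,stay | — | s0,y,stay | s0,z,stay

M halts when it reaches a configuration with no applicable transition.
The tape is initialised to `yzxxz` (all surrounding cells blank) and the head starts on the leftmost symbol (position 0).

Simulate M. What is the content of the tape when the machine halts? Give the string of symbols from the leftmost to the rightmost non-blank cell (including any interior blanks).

xxxxz

state=s0 head=0 tape=_[y]zxxz   (s0,y)→(s1,z,right)
state=s1 head=1 tape=_z[z]xxz   (s1,z)→(s0,y,stay)
state=s0 head=1 tape=_z[y]xxz   (s0,y)→(s1,z,right)
state=s1 head=2 tape=_zz[x]xz   (s1,x)→(s0,z,stay)
state=s0 head=2 tape=_zz[z]xz   (s0,z)→(s0,x,left)
state=s0 head=1 tape=_z[z]xxz   (s0,z)→(s0,x,left)
state=s0 head=0 tape=_[z]xxxz   (s0,z)→(s0,x,left)
state=s0 head=-1 tape=[_]xxxxz
The non-blank tape span at halt is xxxxz.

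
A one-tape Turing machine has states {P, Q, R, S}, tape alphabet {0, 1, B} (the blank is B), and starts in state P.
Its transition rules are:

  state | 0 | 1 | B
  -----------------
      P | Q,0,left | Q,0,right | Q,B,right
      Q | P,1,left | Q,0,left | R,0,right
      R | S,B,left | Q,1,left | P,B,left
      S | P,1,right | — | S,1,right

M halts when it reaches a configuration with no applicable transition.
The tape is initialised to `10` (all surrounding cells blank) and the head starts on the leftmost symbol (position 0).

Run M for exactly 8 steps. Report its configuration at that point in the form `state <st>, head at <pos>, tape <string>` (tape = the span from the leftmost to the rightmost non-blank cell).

state Q, head at 0, tape 1B0

state=P head=0 tape=B[1]0   (P,1)→(Q,0,right)
state=Q head=1 tape=B0[0]   (Q,0)→(P,1,left)
state=P head=0 tape=B[0]1   (P,0)→(Q,0,left)
state=Q head=-1 tape=[B]01   (Q,B)→(R,0,right)
state=R head=0 tape=0[0]1   (R,0)→(S,B,left)
state=S head=-1 tape=[0]B1   (S,0)→(P,1,right)
state=P head=0 tape=1[B]1   (P,B)→(Q,B,right)
state=Q head=1 tape=1B[1]   (Q,1)→(Q,0,left)
state=Q head=0 tape=1[B]0
After 8 steps: state Q, head at 0, tape 1B0.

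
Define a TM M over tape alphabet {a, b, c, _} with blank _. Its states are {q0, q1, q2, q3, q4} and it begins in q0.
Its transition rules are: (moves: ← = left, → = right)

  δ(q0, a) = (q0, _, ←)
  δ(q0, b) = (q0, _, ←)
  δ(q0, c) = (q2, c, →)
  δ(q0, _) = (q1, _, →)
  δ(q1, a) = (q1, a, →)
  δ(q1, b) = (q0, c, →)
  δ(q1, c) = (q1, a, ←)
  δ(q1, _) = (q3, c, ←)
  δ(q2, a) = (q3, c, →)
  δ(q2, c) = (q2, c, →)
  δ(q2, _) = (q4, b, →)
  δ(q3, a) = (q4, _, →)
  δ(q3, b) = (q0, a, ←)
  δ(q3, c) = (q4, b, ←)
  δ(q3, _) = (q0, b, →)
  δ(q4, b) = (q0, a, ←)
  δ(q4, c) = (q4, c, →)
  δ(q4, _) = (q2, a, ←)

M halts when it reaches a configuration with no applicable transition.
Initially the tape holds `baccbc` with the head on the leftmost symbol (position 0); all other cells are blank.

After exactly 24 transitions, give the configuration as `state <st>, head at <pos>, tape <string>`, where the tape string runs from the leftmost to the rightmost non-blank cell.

q0 | _[b]accbc_   read b → write _, move ←, go to q0
q0 | [_]_accbc_   read _ → write _, move →, go to q1
q1 | _[_]accbc_   read _ → write c, move ←, go to q3
q3 | [_]caccbc_   read _ → write b, move →, go to q0
q0 | b[c]accbc_   read c → write c, move →, go to q2
q2 | bc[a]ccbc_   read a → write c, move →, go to q3
q3 | bcc[c]cbc_   read c → write b, move ←, go to q4
q4 | bc[c]bcbc_   read c → write c, move →, go to q4
q4 | bcc[b]cbc_   read b → write a, move ←, go to q0
q0 | bc[c]acbc_   read c → write c, move →, go to q2
q2 | bcc[a]cbc_   read a → write c, move →, go to q3
q3 | bccc[c]bc_   read c → write b, move ←, go to q4
q4 | bcc[c]bbc_   read c → write c, move →, go to q4
q4 | bccc[b]bc_   read b → write a, move ←, go to q0
q0 | bcc[c]abc_   read c → write c, move →, go to q2
q2 | bccc[a]bc_   read a → write c, move →, go to q3
q3 | bcccc[b]c_   read b → write a, move ←, go to q0
q0 | bccc[c]ac_   read c → write c, move →, go to q2
q2 | bcccc[a]c_   read a → write c, move →, go to q3
q3 | bccccc[c]_   read c → write b, move ←, go to q4
q4 | bcccc[c]b_   read c → write c, move →, go to q4
q4 | bccccc[b]_   read b → write a, move ←, go to q0
q0 | bcccc[c]a_   read c → write c, move →, go to q2
q2 | bccccc[a]_   read a → write c, move →, go to q3
q3 | bcccccc[_]
After 24 steps: state q3, head at 6, tape bcccccc.

state q3, head at 6, tape bcccccc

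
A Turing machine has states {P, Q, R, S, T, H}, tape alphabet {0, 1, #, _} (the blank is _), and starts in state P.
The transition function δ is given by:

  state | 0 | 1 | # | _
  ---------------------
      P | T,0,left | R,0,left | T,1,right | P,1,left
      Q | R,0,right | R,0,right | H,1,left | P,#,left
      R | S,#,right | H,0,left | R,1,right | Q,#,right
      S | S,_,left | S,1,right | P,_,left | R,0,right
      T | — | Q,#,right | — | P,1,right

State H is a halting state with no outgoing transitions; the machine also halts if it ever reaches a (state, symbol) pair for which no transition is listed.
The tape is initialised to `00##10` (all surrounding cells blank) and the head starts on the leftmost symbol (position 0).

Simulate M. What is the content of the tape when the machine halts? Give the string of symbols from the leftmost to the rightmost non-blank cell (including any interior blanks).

P | _[0]0##10__   read 0 → write 0, move left, go to T
T | [_]00##10__   read _ → write 1, move right, go to P
P | 1[0]0##10__   read 0 → write 0, move left, go to T
T | [1]00##10__   read 1 → write #, move right, go to Q
Q | #[0]0##10__   read 0 → write 0, move right, go to R
R | #0[0]##10__   read 0 → write #, move right, go to S
S | #0#[#]#10__   read # → write _, move left, go to P
P | #0[#]_#10__   read # → write 1, move right, go to T
T | #01[_]#10__   read _ → write 1, move right, go to P
P | #011[#]10__   read # → write 1, move right, go to T
T | #0111[1]0__   read 1 → write #, move right, go to Q
Q | #0111#[0]__   read 0 → write 0, move right, go to R
R | #0111#0[_]_   read _ → write #, move right, go to Q
Q | #0111#0#[_]   read _ → write #, move left, go to P
P | #0111#0[#]#   read # → write 1, move right, go to T
T | #0111#01[#]
The non-blank tape span at halt is #0111#01#.

#0111#01#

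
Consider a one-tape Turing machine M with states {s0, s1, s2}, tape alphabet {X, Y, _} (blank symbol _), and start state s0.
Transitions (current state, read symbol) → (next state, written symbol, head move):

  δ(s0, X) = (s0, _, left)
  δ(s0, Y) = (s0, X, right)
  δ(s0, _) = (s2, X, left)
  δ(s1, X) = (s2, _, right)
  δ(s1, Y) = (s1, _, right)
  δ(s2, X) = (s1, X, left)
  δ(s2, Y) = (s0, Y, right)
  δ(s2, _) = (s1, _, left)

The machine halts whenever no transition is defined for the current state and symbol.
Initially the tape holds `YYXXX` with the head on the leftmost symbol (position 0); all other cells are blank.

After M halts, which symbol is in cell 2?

_

state=s0 head=0 tape=___[Y]YXXX   (s0,Y)→(s0,X,right)
state=s0 head=1 tape=___X[Y]XXX   (s0,Y)→(s0,X,right)
state=s0 head=2 tape=___XX[X]XX   (s0,X)→(s0,_,left)
state=s0 head=1 tape=___X[X]_XX   (s0,X)→(s0,_,left)
state=s0 head=0 tape=___[X]__XX   (s0,X)→(s0,_,left)
state=s0 head=-1 tape=__[_]___XX   (s0,_)→(s2,X,left)
state=s2 head=-2 tape=_[_]X___XX   (s2,_)→(s1,_,left)
state=s1 head=-3 tape=[_]_X___XX
Cell 2 holds _ when M halts.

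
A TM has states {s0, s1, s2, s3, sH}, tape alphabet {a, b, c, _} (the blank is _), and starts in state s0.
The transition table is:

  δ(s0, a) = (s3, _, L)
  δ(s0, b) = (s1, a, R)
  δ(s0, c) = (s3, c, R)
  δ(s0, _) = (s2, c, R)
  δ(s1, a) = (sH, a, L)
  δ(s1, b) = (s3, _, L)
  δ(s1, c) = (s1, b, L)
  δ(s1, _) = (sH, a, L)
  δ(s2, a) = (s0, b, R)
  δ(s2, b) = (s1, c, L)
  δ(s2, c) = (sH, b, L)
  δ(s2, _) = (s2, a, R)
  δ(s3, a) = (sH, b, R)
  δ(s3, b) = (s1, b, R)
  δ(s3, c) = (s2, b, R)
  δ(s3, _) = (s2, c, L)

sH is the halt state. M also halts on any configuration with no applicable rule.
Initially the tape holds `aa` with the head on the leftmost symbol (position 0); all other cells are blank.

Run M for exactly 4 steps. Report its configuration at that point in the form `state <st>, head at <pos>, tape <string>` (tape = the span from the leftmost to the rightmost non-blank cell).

s0 | __[a]a   read a → write _, move L, go to s3
s3 | _[_]_a   read _ → write c, move L, go to s2
s2 | [_]c_a   read _ → write a, move R, go to s2
s2 | a[c]_a   read c → write b, move L, go to sH
sH | [a]b_a
After 4 steps: state sH, head at -2, tape ab_a.

state sH, head at -2, tape ab_a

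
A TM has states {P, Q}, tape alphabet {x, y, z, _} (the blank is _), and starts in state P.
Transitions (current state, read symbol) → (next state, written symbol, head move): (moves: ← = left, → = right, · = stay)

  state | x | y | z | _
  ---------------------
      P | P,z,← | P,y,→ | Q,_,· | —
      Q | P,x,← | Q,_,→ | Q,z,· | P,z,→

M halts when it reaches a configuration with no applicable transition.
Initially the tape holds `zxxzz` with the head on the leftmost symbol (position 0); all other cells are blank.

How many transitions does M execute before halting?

state=P head=0 tape=[z]xxzz_   (P,z)→(Q,_,·)
state=Q head=0 tape=[_]xxzz_   (Q,_)→(P,z,→)
state=P head=1 tape=z[x]xzz_   (P,x)→(P,z,←)
state=P head=0 tape=[z]zxzz_   (P,z)→(Q,_,·)
state=Q head=0 tape=[_]zxzz_   (Q,_)→(P,z,→)
state=P head=1 tape=z[z]xzz_   (P,z)→(Q,_,·)
state=Q head=1 tape=z[_]xzz_   (Q,_)→(P,z,→)
state=P head=2 tape=zz[x]zz_   (P,x)→(P,z,←)
state=P head=1 tape=z[z]zzz_   (P,z)→(Q,_,·)
state=Q head=1 tape=z[_]zzz_   (Q,_)→(P,z,→)
state=P head=2 tape=zz[z]zz_   (P,z)→(Q,_,·)
state=Q head=2 tape=zz[_]zz_   (Q,_)→(P,z,→)
state=P head=3 tape=zzz[z]z_   (P,z)→(Q,_,·)
state=Q head=3 tape=zzz[_]z_   (Q,_)→(P,z,→)
state=P head=4 tape=zzzz[z]_   (P,z)→(Q,_,·)
state=Q head=4 tape=zzzz[_]_   (Q,_)→(P,z,→)
state=P head=5 tape=zzzzz[_]
M halts after 16 transitions.

16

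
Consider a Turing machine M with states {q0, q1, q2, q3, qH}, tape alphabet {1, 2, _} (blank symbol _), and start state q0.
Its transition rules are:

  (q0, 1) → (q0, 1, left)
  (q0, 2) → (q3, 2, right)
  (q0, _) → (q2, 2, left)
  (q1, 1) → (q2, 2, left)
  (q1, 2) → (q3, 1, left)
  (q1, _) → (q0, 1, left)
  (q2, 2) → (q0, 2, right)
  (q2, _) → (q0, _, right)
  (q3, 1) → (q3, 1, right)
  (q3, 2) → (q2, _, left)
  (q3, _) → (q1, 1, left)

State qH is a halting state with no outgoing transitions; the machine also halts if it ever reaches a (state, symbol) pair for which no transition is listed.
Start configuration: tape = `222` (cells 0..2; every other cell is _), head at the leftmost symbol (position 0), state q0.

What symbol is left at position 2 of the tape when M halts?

1

state=q0 head=0 tape=[2]22__   (q0,2)→(q3,2,right)
state=q3 head=1 tape=2[2]2__   (q3,2)→(q2,_,left)
state=q2 head=0 tape=[2]_2__   (q2,2)→(q0,2,right)
state=q0 head=1 tape=2[_]2__   (q0,_)→(q2,2,left)
state=q2 head=0 tape=[2]22__   (q2,2)→(q0,2,right)
state=q0 head=1 tape=2[2]2__   (q0,2)→(q3,2,right)
state=q3 head=2 tape=22[2]__   (q3,2)→(q2,_,left)
state=q2 head=1 tape=2[2]___   (q2,2)→(q0,2,right)
state=q0 head=2 tape=22[_]__   (q0,_)→(q2,2,left)
state=q2 head=1 tape=2[2]2__   (q2,2)→(q0,2,right)
state=q0 head=2 tape=22[2]__   (q0,2)→(q3,2,right)
state=q3 head=3 tape=222[_]_   (q3,_)→(q1,1,left)
state=q1 head=2 tape=22[2]1_   (q1,2)→(q3,1,left)
state=q3 head=1 tape=2[2]11_   (q3,2)→(q2,_,left)
state=q2 head=0 tape=[2]_11_   (q2,2)→(q0,2,right)
state=q0 head=1 tape=2[_]11_   (q0,_)→(q2,2,left)
state=q2 head=0 tape=[2]211_   (q2,2)→(q0,2,right)
state=q0 head=1 tape=2[2]11_   (q0,2)→(q3,2,right)
state=q3 head=2 tape=22[1]1_   (q3,1)→(q3,1,right)
state=q3 head=3 tape=221[1]_   (q3,1)→(q3,1,right)
state=q3 head=4 tape=2211[_]   (q3,_)→(q1,1,left)
state=q1 head=3 tape=221[1]1   (q1,1)→(q2,2,left)
state=q2 head=2 tape=22[1]21
Cell 2 holds 1 when M halts.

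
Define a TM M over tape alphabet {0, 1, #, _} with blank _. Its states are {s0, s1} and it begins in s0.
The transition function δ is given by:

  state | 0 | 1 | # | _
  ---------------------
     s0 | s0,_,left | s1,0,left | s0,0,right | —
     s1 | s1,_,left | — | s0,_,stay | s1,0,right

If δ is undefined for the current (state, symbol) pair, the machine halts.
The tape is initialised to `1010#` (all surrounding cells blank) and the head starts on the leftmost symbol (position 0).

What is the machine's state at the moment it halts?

s0 | ___[1]010#   read 1 → write 0, move left, go to s1
s1 | __[_]0010#   read _ → write 0, move right, go to s1
s1 | __0[0]010#   read 0 → write _, move left, go to s1
s1 | __[0]_010#   read 0 → write _, move left, go to s1
s1 | _[_]__010#   read _ → write 0, move right, go to s1
s1 | _0[_]_010#   read _ → write 0, move right, go to s1
s1 | _00[_]010#   read _ → write 0, move right, go to s1
s1 | _000[0]10#   read 0 → write _, move left, go to s1
s1 | _00[0]_10#   read 0 → write _, move left, go to s1
s1 | _0[0]__10#   read 0 → write _, move left, go to s1
s1 | _[0]___10#   read 0 → write _, move left, go to s1
s1 | [_]____10#   read _ → write 0, move right, go to s1
s1 | 0[_]___10#   read _ → write 0, move right, go to s1
s1 | 00[_]__10#   read _ → write 0, move right, go to s1
s1 | 000[_]_10#   read _ → write 0, move right, go to s1
s1 | 0000[_]10#   read _ → write 0, move right, go to s1
s1 | 00000[1]0#
No transition is defined for (s1, 1); M halts in state s1.

s1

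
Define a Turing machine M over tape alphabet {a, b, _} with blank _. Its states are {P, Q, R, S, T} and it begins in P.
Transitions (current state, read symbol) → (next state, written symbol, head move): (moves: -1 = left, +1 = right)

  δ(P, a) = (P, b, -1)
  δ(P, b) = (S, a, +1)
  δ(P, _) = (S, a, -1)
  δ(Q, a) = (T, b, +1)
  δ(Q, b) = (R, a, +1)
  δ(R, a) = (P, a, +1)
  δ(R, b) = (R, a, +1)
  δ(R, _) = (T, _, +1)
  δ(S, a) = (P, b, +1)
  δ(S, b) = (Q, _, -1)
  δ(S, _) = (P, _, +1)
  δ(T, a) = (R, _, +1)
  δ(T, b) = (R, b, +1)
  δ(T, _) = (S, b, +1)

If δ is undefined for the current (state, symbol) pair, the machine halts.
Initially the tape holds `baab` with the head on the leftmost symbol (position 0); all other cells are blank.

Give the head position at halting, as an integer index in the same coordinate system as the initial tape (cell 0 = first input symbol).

3

state=P head=0 tape=[b]aab___   (P,b)→(S,a,+1)
state=S head=1 tape=a[a]ab___   (S,a)→(P,b,+1)
state=P head=2 tape=ab[a]b___   (P,a)→(P,b,-1)
state=P head=1 tape=a[b]bb___   (P,b)→(S,a,+1)
state=S head=2 tape=aa[b]b___   (S,b)→(Q,_,-1)
state=Q head=1 tape=a[a]_b___   (Q,a)→(T,b,+1)
state=T head=2 tape=ab[_]b___   (T,_)→(S,b,+1)
state=S head=3 tape=abb[b]___   (S,b)→(Q,_,-1)
state=Q head=2 tape=ab[b]____   (Q,b)→(R,a,+1)
state=R head=3 tape=aba[_]___   (R,_)→(T,_,+1)
state=T head=4 tape=aba_[_]__   (T,_)→(S,b,+1)
state=S head=5 tape=aba_b[_]_   (S,_)→(P,_,+1)
state=P head=6 tape=aba_b_[_]   (P,_)→(S,a,-1)
state=S head=5 tape=aba_b[_]a   (S,_)→(P,_,+1)
state=P head=6 tape=aba_b_[a]   (P,a)→(P,b,-1)
state=P head=5 tape=aba_b[_]b   (P,_)→(S,a,-1)
state=S head=4 tape=aba_[b]ab   (S,b)→(Q,_,-1)
state=Q head=3 tape=aba[_]_ab
At halt the head is at cell 3.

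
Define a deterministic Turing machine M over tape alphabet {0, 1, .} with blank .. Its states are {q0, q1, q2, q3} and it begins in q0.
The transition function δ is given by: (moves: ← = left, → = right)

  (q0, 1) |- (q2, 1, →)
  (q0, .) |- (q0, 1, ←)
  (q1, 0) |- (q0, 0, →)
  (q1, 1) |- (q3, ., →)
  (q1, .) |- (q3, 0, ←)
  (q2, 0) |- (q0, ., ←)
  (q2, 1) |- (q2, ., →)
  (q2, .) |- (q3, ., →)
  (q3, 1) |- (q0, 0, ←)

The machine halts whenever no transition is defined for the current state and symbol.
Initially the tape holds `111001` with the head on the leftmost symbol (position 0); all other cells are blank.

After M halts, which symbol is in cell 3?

.

state=q0 head=0 tape=[1]11001   (q0,1)→(q2,1,→)
state=q2 head=1 tape=1[1]1001   (q2,1)→(q2,.,→)
state=q2 head=2 tape=1.[1]001   (q2,1)→(q2,.,→)
state=q2 head=3 tape=1..[0]01   (q2,0)→(q0,.,←)
state=q0 head=2 tape=1.[.].01   (q0,.)→(q0,1,←)
state=q0 head=1 tape=1[.]1.01   (q0,.)→(q0,1,←)
state=q0 head=0 tape=[1]11.01   (q0,1)→(q2,1,→)
state=q2 head=1 tape=1[1]1.01   (q2,1)→(q2,.,→)
state=q2 head=2 tape=1.[1].01   (q2,1)→(q2,.,→)
state=q2 head=3 tape=1..[.]01   (q2,.)→(q3,.,→)
state=q3 head=4 tape=1...[0]1
Cell 3 holds . when M halts.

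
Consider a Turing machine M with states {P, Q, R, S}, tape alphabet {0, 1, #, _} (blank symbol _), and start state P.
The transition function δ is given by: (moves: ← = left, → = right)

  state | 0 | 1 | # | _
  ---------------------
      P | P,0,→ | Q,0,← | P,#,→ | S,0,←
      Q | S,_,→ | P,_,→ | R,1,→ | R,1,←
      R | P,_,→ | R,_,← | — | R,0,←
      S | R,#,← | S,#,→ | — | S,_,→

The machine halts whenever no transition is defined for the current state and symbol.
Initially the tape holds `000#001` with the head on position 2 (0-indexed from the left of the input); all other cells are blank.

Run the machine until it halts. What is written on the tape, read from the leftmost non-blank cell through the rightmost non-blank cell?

000#_0#0

P | 00[0]#001_   read 0 → write 0, move →, go to P
P | 000[#]001_   read # → write #, move →, go to P
P | 000#[0]01_   read 0 → write 0, move →, go to P
P | 000#0[0]1_   read 0 → write 0, move →, go to P
P | 000#00[1]_   read 1 → write 0, move ←, go to Q
Q | 000#0[0]0_   read 0 → write _, move →, go to S
S | 000#0_[0]_   read 0 → write #, move ←, go to R
R | 000#0[_]#_   read _ → write 0, move ←, go to R
R | 000#[0]0#_   read 0 → write _, move →, go to P
P | 000#_[0]#_   read 0 → write 0, move →, go to P
P | 000#_0[#]_   read # → write #, move →, go to P
P | 000#_0#[_]   read _ → write 0, move ←, go to S
S | 000#_0[#]0
The non-blank tape span at halt is 000#_0#0.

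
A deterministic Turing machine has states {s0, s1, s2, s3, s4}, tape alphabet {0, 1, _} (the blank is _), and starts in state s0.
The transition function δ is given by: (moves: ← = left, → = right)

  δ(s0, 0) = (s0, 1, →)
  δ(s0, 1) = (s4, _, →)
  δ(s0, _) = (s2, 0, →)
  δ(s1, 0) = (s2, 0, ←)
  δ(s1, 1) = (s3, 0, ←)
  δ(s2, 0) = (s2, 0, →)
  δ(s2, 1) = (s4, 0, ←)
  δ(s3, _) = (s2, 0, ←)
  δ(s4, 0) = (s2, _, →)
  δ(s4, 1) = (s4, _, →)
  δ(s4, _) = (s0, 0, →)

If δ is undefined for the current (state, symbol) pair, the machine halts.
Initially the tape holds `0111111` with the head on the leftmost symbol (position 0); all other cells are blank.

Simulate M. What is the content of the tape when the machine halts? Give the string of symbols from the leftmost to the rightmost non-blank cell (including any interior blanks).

1______00

state=s0 head=0 tape=[0]111111___   (s0,0)→(s0,1,→)
state=s0 head=1 tape=1[1]11111___   (s0,1)→(s4,_,→)
state=s4 head=2 tape=1_[1]1111___   (s4,1)→(s4,_,→)
state=s4 head=3 tape=1__[1]111___   (s4,1)→(s4,_,→)
state=s4 head=4 tape=1___[1]11___   (s4,1)→(s4,_,→)
state=s4 head=5 tape=1____[1]1___   (s4,1)→(s4,_,→)
state=s4 head=6 tape=1_____[1]___   (s4,1)→(s4,_,→)
state=s4 head=7 tape=1______[_]__   (s4,_)→(s0,0,→)
state=s0 head=8 tape=1______0[_]_   (s0,_)→(s2,0,→)
state=s2 head=9 tape=1______00[_]
The non-blank tape span at halt is 1______00.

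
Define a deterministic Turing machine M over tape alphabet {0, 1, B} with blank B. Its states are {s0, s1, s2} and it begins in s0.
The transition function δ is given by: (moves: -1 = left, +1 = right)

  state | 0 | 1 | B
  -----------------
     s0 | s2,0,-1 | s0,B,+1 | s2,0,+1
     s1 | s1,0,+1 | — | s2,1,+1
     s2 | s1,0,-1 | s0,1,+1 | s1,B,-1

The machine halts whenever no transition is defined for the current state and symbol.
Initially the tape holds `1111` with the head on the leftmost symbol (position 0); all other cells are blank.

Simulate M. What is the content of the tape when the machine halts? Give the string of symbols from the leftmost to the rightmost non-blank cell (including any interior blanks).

s0 | [1]111BBB   read 1 → write B, move +1, go to s0
s0 | B[1]11BBB   read 1 → write B, move +1, go to s0
s0 | BB[1]1BBB   read 1 → write B, move +1, go to s0
s0 | BBB[1]BBB   read 1 → write B, move +1, go to s0
s0 | BBBB[B]BB   read B → write 0, move +1, go to s2
s2 | BBBB0[B]B   read B → write B, move -1, go to s1
s1 | BBBB[0]BB   read 0 → write 0, move +1, go to s1
s1 | BBBB0[B]B   read B → write 1, move +1, go to s2
s2 | BBBB01[B]   read B → write B, move -1, go to s1
s1 | BBBB0[1]B
The non-blank tape span at halt is 01.

01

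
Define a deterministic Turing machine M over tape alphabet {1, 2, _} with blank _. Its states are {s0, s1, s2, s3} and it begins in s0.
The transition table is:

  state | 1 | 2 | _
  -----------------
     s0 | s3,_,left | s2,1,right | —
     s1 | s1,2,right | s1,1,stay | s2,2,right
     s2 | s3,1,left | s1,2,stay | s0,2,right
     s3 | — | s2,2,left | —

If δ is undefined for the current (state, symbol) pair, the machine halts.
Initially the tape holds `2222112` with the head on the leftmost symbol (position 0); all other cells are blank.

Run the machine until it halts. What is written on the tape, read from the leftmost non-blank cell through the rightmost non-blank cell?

s0 | [2]222112___   read 2 → write 1, move right, go to s2
s2 | 1[2]22112___   read 2 → write 2, move stay, go to s1
s1 | 1[2]22112___   read 2 → write 1, move stay, go to s1
s1 | 1[1]22112___   read 1 → write 2, move right, go to s1
s1 | 12[2]2112___   read 2 → write 1, move stay, go to s1
s1 | 12[1]2112___   read 1 → write 2, move right, go to s1
s1 | 122[2]112___   read 2 → write 1, move stay, go to s1
s1 | 122[1]112___   read 1 → write 2, move right, go to s1
s1 | 1222[1]12___   read 1 → write 2, move right, go to s1
s1 | 12222[1]2___   read 1 → write 2, move right, go to s1
s1 | 122222[2]___   read 2 → write 1, move stay, go to s1
s1 | 122222[1]___   read 1 → write 2, move right, go to s1
s1 | 1222222[_]__   read _ → write 2, move right, go to s2
s2 | 12222222[_]_   read _ → write 2, move right, go to s0
s0 | 122222222[_]
The non-blank tape span at halt is 122222222.

122222222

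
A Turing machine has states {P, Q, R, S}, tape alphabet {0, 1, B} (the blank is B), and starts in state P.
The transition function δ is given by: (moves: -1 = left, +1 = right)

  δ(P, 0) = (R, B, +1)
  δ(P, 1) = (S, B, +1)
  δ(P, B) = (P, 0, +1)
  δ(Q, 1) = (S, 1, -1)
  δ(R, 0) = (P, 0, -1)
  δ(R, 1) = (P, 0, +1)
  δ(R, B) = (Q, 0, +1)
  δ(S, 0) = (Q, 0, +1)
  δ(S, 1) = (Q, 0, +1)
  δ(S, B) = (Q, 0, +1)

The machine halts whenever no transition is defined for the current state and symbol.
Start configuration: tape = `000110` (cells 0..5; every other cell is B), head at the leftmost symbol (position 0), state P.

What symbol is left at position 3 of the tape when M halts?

0

state=P head=0 tape=[0]00110B   (P,0)→(R,B,+1)
state=R head=1 tape=B[0]0110B   (R,0)→(P,0,-1)
state=P head=0 tape=[B]00110B   (P,B)→(P,0,+1)
state=P head=1 tape=0[0]0110B   (P,0)→(R,B,+1)
state=R head=2 tape=0B[0]110B   (R,0)→(P,0,-1)
state=P head=1 tape=0[B]0110B   (P,B)→(P,0,+1)
state=P head=2 tape=00[0]110B   (P,0)→(R,B,+1)
state=R head=3 tape=00B[1]10B   (R,1)→(P,0,+1)
state=P head=4 tape=00B0[1]0B   (P,1)→(S,B,+1)
state=S head=5 tape=00B0B[0]B   (S,0)→(Q,0,+1)
state=Q head=6 tape=00B0B0[B]
Cell 3 holds 0 when M halts.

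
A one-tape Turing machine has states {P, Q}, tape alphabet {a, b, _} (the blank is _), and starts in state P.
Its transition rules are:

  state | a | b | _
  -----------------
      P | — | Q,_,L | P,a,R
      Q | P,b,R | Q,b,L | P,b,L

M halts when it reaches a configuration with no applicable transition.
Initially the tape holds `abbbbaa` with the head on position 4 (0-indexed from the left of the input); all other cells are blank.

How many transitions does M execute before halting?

23

P | __abbb[b]aa   read b → write _, move L, go to Q
Q | __abb[b]_aa   read b → write b, move L, go to Q
Q | __ab[b]b_aa   read b → write b, move L, go to Q
Q | __a[b]bb_aa   read b → write b, move L, go to Q
Q | __[a]bbb_aa   read a → write b, move R, go to P
P | __b[b]bb_aa   read b → write _, move L, go to Q
Q | __[b]_bb_aa   read b → write b, move L, go to Q
Q | _[_]b_bb_aa   read _ → write b, move L, go to P
P | [_]bb_bb_aa   read _ → write a, move R, go to P
P | a[b]b_bb_aa   read b → write _, move L, go to Q
Q | [a]_b_bb_aa   read a → write b, move R, go to P
P | b[_]b_bb_aa   read _ → write a, move R, go to P
P | ba[b]_bb_aa   read b → write _, move L, go to Q
Q | b[a]__bb_aa   read a → write b, move R, go to P
P | bb[_]_bb_aa   read _ → write a, move R, go to P
P | bba[_]bb_aa   read _ → write a, move R, go to P
P | bbaa[b]b_aa   read b → write _, move L, go to Q
Q | bba[a]_b_aa   read a → write b, move R, go to P
P | bbab[_]b_aa   read _ → write a, move R, go to P
P | bbaba[b]_aa   read b → write _, move L, go to Q
Q | bbab[a]__aa   read a → write b, move R, go to P
P | bbabb[_]_aa   read _ → write a, move R, go to P
P | bbabba[_]aa   read _ → write a, move R, go to P
P | bbabbaa[a]a
M halts after 23 transitions.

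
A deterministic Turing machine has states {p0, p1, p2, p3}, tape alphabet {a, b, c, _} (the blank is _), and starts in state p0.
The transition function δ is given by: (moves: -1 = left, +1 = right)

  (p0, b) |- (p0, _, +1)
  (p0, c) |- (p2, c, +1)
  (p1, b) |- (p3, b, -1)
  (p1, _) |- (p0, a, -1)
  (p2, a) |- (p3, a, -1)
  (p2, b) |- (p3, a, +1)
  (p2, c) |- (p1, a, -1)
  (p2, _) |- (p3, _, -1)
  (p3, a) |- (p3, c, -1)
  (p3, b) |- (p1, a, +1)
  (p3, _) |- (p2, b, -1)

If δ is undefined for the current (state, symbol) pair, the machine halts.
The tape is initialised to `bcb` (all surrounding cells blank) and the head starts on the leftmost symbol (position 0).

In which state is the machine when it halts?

p3

p0 | [b]cb_   read b → write _, move +1, go to p0
p0 | _[c]b_   read c → write c, move +1, go to p2
p2 | _c[b]_   read b → write a, move +1, go to p3
p3 | _ca[_]   read _ → write b, move -1, go to p2
p2 | _c[a]b   read a → write a, move -1, go to p3
p3 | _[c]ab
No transition is defined for (p3, c); M halts in state p3.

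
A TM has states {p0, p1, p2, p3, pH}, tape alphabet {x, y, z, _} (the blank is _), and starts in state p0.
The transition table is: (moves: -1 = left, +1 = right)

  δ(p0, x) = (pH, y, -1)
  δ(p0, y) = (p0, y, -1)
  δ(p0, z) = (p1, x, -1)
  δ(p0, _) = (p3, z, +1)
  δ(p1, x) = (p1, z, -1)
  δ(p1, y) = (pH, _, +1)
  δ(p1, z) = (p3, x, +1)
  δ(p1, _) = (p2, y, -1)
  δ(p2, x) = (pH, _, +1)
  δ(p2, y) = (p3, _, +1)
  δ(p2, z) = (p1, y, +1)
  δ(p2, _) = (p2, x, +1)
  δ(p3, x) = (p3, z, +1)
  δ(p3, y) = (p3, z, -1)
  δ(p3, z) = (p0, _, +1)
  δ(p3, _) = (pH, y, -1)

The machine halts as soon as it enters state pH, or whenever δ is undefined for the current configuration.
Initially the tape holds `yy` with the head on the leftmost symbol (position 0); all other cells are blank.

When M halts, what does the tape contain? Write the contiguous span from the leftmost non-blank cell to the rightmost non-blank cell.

p0 | __[y]y_   read y → write y, move -1, go to p0
p0 | _[_]yy_   read _ → write z, move +1, go to p3
p3 | _z[y]y_   read y → write z, move -1, go to p3
p3 | _[z]zy_   read z → write _, move +1, go to p0
p0 | __[z]y_   read z → write x, move -1, go to p1
p1 | _[_]xy_   read _ → write y, move -1, go to p2
p2 | [_]yxy_   read _ → write x, move +1, go to p2
p2 | x[y]xy_   read y → write _, move +1, go to p3
p3 | x_[x]y_   read x → write z, move +1, go to p3
p3 | x_z[y]_   read y → write z, move -1, go to p3
p3 | x_[z]z_   read z → write _, move +1, go to p0
p0 | x__[z]_   read z → write x, move -1, go to p1
p1 | x_[_]x_   read _ → write y, move -1, go to p2
p2 | x[_]yx_   read _ → write x, move +1, go to p2
p2 | xx[y]x_   read y → write _, move +1, go to p3
p3 | xx_[x]_   read x → write z, move +1, go to p3
p3 | xx_z[_]   read _ → write y, move -1, go to pH
pH | xx_[z]y
The non-blank tape span at halt is xx_zy.

xx_zy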